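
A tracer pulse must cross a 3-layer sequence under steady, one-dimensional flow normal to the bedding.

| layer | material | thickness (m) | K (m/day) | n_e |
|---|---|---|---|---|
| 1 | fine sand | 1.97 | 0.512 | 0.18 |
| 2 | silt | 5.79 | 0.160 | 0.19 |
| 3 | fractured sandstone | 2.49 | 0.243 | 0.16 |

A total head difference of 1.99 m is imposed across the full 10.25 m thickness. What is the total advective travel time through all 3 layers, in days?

46.8

With flow normal to the layers, continuity requires the same specific discharge q through every layer.
Σ(b_i/K_i) = 1.97/0.512 + 5.79/0.160 + 2.49/0.243 = 50.28 d.
q = Δh / Σ(b_i/K_i) = 1.99 / 50.28 = 0.03958 m/day.
In each layer the seepage velocity is v_i = q/n_i, so the layer transit time is t_i = b_i·n_i / q:
  layer 1 (fine sand): t_1 = 1.97 × 0.18 / 0.03958 = 8.960 d
  layer 2 (silt): t_2 = 5.79 × 0.19 / 0.03958 = 27.80 d
  layer 3 (fractured sandstone): t_3 = 2.49 × 0.16 / 0.03958 = 10.07 d
Total t = Σ t_i = 46.82 days.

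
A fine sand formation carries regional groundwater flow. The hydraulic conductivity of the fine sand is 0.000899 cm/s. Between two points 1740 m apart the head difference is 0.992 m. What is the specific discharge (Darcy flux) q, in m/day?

Convert K: 0.000899 cm/s × 864 = 0.7767 m/day.
Hydraulic gradient i = Δh / L = 0.992 / 1740 = 0.0005701.
Specific discharge q = K · i = 0.7767 × 0.0005701 = 0.0004428 m/day.

0.000443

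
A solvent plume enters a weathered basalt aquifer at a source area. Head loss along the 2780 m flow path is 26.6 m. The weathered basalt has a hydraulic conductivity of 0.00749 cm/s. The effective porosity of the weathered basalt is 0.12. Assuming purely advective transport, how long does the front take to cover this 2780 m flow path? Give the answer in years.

Convert K: 0.00749 cm/s × 864 = 6.471 m/day.
Hydraulic gradient i = Δh / L = 26.6 / 2780 = 0.009568.
Darcy flux q = K · i = 6.471 × 0.009568 = 0.06192 m/day.
Seepage velocity v = q / n_e = 0.06192 / 0.12 = 0.5160 m/day.
Travel time t = L / v = 2780 / 0.5160 = 5388 days = 14.75 years.

14.8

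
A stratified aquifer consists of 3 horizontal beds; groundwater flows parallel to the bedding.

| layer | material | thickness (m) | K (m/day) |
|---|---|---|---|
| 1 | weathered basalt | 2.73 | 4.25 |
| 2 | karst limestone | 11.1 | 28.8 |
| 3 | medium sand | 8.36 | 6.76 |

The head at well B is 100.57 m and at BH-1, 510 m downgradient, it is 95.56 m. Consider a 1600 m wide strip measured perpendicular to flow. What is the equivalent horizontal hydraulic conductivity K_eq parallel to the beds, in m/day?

17.5

Flow is parallel to layering, so each bed carries its own Darcy discharge and the transmissivities add.
Σ(K_i·b_i) = 4.25×2.73 + 28.8×11.1 + 6.76×8.36 = 387.8 m²/day.
Total thickness b = 22.19 m, so K_eq = Σ(K_i·b_i)/b = 17.48 m/day.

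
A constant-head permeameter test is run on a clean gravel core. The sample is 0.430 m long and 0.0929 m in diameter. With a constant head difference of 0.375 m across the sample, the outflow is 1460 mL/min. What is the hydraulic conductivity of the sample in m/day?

Cross-sectional area A = π·(d/2)² = π × (0.0929/2)² = 0.006778 m².
Convert discharge: 1460 mL/min = 2.433e-05 m³/s.
Darcy's law rearranged: K = Q·L / (A·Δh) = 2.433e-05 × 0.430 / (0.006778 × 0.375) = 0.004116 m/s = 355.7 m/day.

356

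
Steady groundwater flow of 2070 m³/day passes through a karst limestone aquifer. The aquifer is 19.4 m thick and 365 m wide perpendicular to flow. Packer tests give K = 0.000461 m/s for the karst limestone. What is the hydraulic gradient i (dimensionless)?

Convert K: 0.000461 m/s × 86400 = 39.83 m/day.
Cross-sectional area A = 365 × 19.4 = 7081 m².
From Q = K·A·i, i = Q / (K·A) = 2070 / (39.83 × 7081) = 0.007339.

0.00734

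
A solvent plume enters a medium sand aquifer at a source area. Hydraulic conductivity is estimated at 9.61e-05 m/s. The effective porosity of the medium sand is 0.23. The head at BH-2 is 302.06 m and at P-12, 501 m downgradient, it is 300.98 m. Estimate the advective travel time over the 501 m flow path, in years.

17.6

Convert K: 9.61e-05 m/s × 86400 = 8.303 m/day.
Hydraulic gradient i = (302.06 − 300.98) / 501 = 1.08 / 501 = 0.002156.
Darcy flux q = K · i = 8.303 × 0.002156 = 0.01790 m/day.
Seepage velocity v = q / n_e = 0.01790 / 0.23 = 0.07782 m/day.
Travel time t = L / v = 501 / 0.07782 = 6438 days = 17.63 years.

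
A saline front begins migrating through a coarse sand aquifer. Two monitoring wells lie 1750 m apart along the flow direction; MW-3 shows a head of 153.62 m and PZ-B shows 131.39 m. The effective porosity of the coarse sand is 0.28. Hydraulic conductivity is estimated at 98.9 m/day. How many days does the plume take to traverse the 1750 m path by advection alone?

390

Hydraulic gradient i = (153.62 − 131.39) / 1750 = 22.23 / 1750 = 0.01270.
Darcy flux q = K · i = 98.90 × 0.01270 = 1.256 m/day.
Seepage velocity v = q / n_e = 1.256 / 0.28 = 4.487 m/day.
Travel time t = L / v = 1750 / 4.487 = 390.0 days.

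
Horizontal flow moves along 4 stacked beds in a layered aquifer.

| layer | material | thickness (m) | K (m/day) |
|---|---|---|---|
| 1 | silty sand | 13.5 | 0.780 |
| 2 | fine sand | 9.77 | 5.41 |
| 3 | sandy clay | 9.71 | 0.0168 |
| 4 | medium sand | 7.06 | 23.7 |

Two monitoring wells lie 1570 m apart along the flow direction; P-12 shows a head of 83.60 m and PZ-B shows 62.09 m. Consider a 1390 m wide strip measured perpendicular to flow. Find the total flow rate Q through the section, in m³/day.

4400

Flow is parallel to layering, so each bed carries its own Darcy discharge and the transmissivities add.
Σ(K_i·b_i) = 0.780×13.5 + 5.41×9.77 + 0.0168×9.71 + 23.7×7.06 = 230.9 m²/day.
Hydraulic gradient i = (83.60 − 62.09) / 1570 = 21.51 / 1570 = 0.01370.
Q = Σ(K_i·b_i) · W · i = 230.9 × 1390 × 0.01370 = 4397 m³/day.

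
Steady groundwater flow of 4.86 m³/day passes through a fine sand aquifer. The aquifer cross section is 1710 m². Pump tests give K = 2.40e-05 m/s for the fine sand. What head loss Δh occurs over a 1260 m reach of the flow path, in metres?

1.73

Convert K: 2.40e-05 m/s × 86400 = 2.074 m/day.
From Q = K·A·i, i = Q / (K·A) = 4.86 / (2.074 × 1710) = 0.001371.
Head loss Δh = i · L = 0.001371 × 1260 = 1.727 m.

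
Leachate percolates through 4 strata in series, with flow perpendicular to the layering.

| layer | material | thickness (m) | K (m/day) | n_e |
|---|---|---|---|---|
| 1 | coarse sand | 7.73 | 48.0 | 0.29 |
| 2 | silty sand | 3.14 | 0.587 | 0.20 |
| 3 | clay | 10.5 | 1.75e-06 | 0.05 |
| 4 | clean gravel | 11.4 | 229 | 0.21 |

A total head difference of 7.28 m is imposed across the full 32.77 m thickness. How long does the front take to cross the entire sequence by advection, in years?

13100

With flow normal to the layers, continuity requires the same specific discharge q through every layer.
Σ(b_i/K_i) = 7.73/48.0 + 3.14/0.587 + 10.5/1.75e-06 + 11.4/229 = 6.000e+06 d.
q = Δh / Σ(b_i/K_i) = 7.28 / 6.000e+06 = 1.213e-06 m/day.
In each layer the seepage velocity is v_i = q/n_i, so the layer transit time is t_i = b_i·n_i / q:
  layer 1 (coarse sand): t_1 = 7.73 × 0.29 / 1.213e-06 = 1.848e+06 d
  layer 2 (silty sand): t_2 = 3.14 × 0.20 / 1.213e-06 = 5.176e+05 d
  layer 3 (clay): t_3 = 10.5 × 0.05 / 1.213e-06 = 4.327e+05 d
  layer 4 (clean gravel): t_4 = 11.4 × 0.21 / 1.213e-06 = 1.973e+06 d
Total t = Σ t_i = 4.771e+06 days = 13062 years.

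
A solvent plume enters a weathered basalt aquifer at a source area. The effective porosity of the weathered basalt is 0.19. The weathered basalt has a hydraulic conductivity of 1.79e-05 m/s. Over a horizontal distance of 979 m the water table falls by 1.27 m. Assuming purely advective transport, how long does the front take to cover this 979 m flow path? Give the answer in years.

254

Convert K: 1.79e-05 m/s × 86400 = 1.547 m/day.
Hydraulic gradient i = Δh / L = 1.27 / 979 = 0.001297.
Darcy flux q = K · i = 1.547 × 0.001297 = 0.002006 m/day.
Seepage velocity v = q / n_e = 0.002006 / 0.19 = 0.01056 m/day.
Travel time t = L / v = 979 / 0.01056 = 92715 days = 253.8 years.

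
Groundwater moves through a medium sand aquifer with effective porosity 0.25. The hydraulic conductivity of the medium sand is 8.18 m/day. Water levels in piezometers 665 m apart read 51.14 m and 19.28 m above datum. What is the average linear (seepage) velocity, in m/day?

Hydraulic gradient i = (51.14 − 19.28) / 665 = 31.86 / 665 = 0.04791.
Darcy flux q = K · i = 8.180 × 0.04791 = 0.3919 m/day.
Seepage velocity v = q / n_e = 0.3919 / 0.25 = 1.568 m/day.

1.57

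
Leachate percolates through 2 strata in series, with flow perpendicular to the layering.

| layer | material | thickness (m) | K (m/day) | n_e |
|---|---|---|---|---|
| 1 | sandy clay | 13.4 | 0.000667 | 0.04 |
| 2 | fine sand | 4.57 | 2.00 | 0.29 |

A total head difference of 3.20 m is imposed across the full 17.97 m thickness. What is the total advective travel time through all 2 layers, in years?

With flow normal to the layers, continuity requires the same specific discharge q through every layer.
Σ(b_i/K_i) = 13.4/0.000667 + 4.57/2.00 = 20092 d.
q = Δh / Σ(b_i/K_i) = 3.20 / 20092 = 0.0001593 m/day.
In each layer the seepage velocity is v_i = q/n_i, so the layer transit time is t_i = b_i·n_i / q:
  layer 1 (sandy clay): t_1 = 13.4 × 0.04 / 0.0001593 = 3365 d
  layer 2 (fine sand): t_2 = 4.57 × 0.29 / 0.0001593 = 8321 d
Total t = Σ t_i = 11687 days = 32.00 years.

32.0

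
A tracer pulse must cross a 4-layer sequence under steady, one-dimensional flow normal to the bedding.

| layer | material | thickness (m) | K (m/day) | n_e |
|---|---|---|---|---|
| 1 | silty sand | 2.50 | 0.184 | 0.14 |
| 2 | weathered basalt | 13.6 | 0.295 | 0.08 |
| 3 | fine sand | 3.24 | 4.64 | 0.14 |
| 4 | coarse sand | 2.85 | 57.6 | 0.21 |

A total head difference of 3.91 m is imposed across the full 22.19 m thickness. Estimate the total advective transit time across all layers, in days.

38.5

With flow normal to the layers, continuity requires the same specific discharge q through every layer.
Σ(b_i/K_i) = 2.50/0.184 + 13.6/0.295 + 3.24/4.64 + 2.85/57.6 = 60.44 d.
q = Δh / Σ(b_i/K_i) = 3.91 / 60.44 = 0.06470 m/day.
In each layer the seepage velocity is v_i = q/n_i, so the layer transit time is t_i = b_i·n_i / q:
  layer 1 (silty sand): t_1 = 2.50 × 0.14 / 0.06470 = 5.410 d
  layer 2 (weathered basalt): t_2 = 13.6 × 0.08 / 0.06470 = 16.82 d
  layer 3 (fine sand): t_3 = 3.24 × 0.14 / 0.06470 = 7.011 d
  layer 4 (coarse sand): t_4 = 2.85 × 0.21 / 0.06470 = 9.251 d
Total t = Σ t_i = 38.49 days.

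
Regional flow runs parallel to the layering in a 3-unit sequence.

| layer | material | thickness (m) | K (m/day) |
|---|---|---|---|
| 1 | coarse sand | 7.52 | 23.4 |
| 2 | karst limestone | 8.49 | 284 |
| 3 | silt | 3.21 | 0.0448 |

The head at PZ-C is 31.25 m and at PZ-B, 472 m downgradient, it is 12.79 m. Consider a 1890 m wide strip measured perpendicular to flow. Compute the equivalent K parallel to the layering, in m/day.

135

Flow is parallel to layering, so each bed carries its own Darcy discharge and the transmissivities add.
Σ(K_i·b_i) = 23.4×7.52 + 284×8.49 + 0.0448×3.21 = 2587 m²/day.
Total thickness b = 19.22 m, so K_eq = Σ(K_i·b_i)/b = 134.6 m/day.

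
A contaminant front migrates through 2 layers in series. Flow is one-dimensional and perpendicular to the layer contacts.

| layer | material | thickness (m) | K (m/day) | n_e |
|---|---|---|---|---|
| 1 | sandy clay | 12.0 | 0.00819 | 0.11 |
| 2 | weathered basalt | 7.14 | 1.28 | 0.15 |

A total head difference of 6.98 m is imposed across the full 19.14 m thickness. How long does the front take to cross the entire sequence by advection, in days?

With flow normal to the layers, continuity requires the same specific discharge q through every layer.
Σ(b_i/K_i) = 12.0/0.00819 + 7.14/1.28 = 1471 d.
q = Δh / Σ(b_i/K_i) = 6.98 / 1471 = 0.004746 m/day.
In each layer the seepage velocity is v_i = q/n_i, so the layer transit time is t_i = b_i·n_i / q:
  layer 1 (sandy clay): t_1 = 12.0 × 0.11 / 0.004746 = 278.1 d
  layer 2 (weathered basalt): t_2 = 7.14 × 0.15 / 0.004746 = 225.7 d
Total t = Σ t_i = 503.8 days.

504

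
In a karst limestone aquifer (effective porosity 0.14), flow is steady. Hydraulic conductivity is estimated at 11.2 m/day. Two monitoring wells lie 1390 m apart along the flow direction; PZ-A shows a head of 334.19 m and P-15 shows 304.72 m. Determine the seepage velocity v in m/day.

1.70

Hydraulic gradient i = (334.19 − 304.72) / 1390 = 29.47 / 1390 = 0.02120.
Darcy flux q = K · i = 11.20 × 0.02120 = 0.2375 m/day.
Seepage velocity v = q / n_e = 0.2375 / 0.14 = 1.696 m/day.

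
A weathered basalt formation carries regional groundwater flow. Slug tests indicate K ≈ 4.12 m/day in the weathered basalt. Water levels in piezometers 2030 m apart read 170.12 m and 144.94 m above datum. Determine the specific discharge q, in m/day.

Hydraulic gradient i = (170.12 − 144.94) / 2030 = 25.18 / 2030 = 0.01240.
Specific discharge q = K · i = 4.120 × 0.01240 = 0.05110 m/day.

0.0511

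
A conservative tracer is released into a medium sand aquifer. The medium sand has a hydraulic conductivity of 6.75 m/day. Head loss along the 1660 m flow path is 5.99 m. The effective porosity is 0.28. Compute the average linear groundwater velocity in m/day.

0.0870

Hydraulic gradient i = Δh / L = 5.99 / 1660 = 0.003608.
Darcy flux q = K · i = 6.750 × 0.003608 = 0.02436 m/day.
Seepage velocity v = q / n_e = 0.02436 / 0.28 = 0.08699 m/day.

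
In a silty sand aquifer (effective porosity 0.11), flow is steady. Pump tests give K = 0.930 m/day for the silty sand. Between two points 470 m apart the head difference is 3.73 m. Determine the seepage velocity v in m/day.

Hydraulic gradient i = Δh / L = 3.73 / 470 = 0.007936.
Darcy flux q = K · i = 0.9300 × 0.007936 = 0.007381 m/day.
Seepage velocity v = q / n_e = 0.007381 / 0.11 = 0.06710 m/day.

0.0671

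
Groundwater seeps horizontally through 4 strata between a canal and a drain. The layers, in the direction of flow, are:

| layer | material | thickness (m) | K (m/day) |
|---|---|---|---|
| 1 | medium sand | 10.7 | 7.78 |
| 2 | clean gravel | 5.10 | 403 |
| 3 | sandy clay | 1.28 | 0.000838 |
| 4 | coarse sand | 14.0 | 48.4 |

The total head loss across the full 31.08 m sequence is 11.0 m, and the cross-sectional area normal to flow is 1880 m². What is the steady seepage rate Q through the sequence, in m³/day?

Flow is perpendicular to layering, so the layers act in series and the equivalent K is the thickness-weighted harmonic mean.
Total thickness L = 10.7 + 5.10 + 1.28 + 14.0 = 31.08 m.
Σ(b_i/K_i) = 10.7/7.78 + 5.10/403 + 1.28/0.000838 + 14.0/48.4 = 1529 d.
K_eq = L / Σ(b_i/K_i) = 31.08 / 1529 = 0.02033 m/day.
Q = K_eq · A · (Δh/L) = 0.02033 × 1880 × (11.0/31.08) = 13.52 m³/day.

13.5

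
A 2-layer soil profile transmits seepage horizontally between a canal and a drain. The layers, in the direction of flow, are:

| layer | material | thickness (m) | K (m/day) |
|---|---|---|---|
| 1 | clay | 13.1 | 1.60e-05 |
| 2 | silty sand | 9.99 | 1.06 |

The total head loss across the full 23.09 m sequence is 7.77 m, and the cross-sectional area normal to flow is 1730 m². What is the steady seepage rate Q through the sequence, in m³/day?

Flow is perpendicular to layering, so the layers act in series and the equivalent K is the thickness-weighted harmonic mean.
Total thickness L = 13.1 + 9.99 = 23.09 m.
Σ(b_i/K_i) = 13.1/1.60e-05 + 9.99/1.06 = 8.188e+05 d.
K_eq = L / Σ(b_i/K_i) = 23.09 / 8.188e+05 = 2.820e-05 m/day.
Q = K_eq · A · (Δh/L) = 2.820e-05 × 1730 × (7.77/23.09) = 0.01642 m³/day.

0.0164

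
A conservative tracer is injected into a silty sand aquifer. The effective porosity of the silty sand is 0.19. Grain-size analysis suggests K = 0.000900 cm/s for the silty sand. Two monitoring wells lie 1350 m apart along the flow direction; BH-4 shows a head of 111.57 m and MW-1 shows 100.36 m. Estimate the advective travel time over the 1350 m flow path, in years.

Convert K: 0.000900 cm/s × 864 = 0.7776 m/day.
Hydraulic gradient i = (111.57 − 100.36) / 1350 = 11.21 / 1350 = 0.008304.
Darcy flux q = K · i = 0.7776 × 0.008304 = 0.006457 m/day.
Seepage velocity v = q / n_e = 0.006457 / 0.19 = 0.03398 m/day.
Travel time t = L / v = 1350 / 0.03398 = 39725 days = 108.8 years.

109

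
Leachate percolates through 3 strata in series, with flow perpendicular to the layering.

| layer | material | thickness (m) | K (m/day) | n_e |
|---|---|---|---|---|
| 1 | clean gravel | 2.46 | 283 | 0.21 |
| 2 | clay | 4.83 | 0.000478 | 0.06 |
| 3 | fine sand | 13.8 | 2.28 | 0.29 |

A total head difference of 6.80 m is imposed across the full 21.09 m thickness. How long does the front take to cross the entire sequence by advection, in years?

19.6

With flow normal to the layers, continuity requires the same specific discharge q through every layer.
Σ(b_i/K_i) = 2.46/283 + 4.83/0.000478 + 13.8/2.28 = 10111 d.
q = Δh / Σ(b_i/K_i) = 6.80 / 10111 = 0.0006726 m/day.
In each layer the seepage velocity is v_i = q/n_i, so the layer transit time is t_i = b_i·n_i / q:
  layer 1 (clean gravel): t_1 = 2.46 × 0.21 / 0.0006726 = 768.1 d
  layer 2 (clay): t_2 = 4.83 × 0.06 / 0.0006726 = 430.9 d
  layer 3 (fine sand): t_3 = 13.8 × 0.29 / 0.0006726 = 5950 d
Total t = Σ t_i = 7149 days = 19.57 years.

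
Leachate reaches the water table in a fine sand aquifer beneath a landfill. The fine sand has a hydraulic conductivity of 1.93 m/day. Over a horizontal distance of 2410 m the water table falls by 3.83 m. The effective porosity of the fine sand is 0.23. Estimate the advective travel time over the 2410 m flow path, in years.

Hydraulic gradient i = Δh / L = 3.83 / 2410 = 0.001589.
Darcy flux q = K · i = 1.930 × 0.001589 = 0.003067 m/day.
Seepage velocity v = q / n_e = 0.003067 / 0.23 = 0.01334 m/day.
Travel time t = L / v = 2410 / 0.01334 = 1.807e+05 days = 494.8 years.

495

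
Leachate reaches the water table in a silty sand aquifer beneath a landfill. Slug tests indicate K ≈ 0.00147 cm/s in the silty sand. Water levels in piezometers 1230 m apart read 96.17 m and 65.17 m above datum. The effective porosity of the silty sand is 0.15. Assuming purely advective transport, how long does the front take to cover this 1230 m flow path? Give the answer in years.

Convert K: 0.00147 cm/s × 864 = 1.270 m/day.
Hydraulic gradient i = (96.17 − 65.17) / 1230 = 31 / 1230 = 0.02520.
Darcy flux q = K · i = 1.270 × 0.02520 = 0.03201 m/day.
Seepage velocity v = q / n_e = 0.03201 / 0.15 = 0.2134 m/day.
Travel time t = L / v = 1230 / 0.2134 = 5764 days = 15.78 years.

15.8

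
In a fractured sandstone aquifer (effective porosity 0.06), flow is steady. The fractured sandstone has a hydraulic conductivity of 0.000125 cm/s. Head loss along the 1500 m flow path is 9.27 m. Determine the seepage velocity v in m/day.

Convert K: 0.000125 cm/s × 864 = 0.1080 m/day.
Hydraulic gradient i = Δh / L = 9.27 / 1500 = 0.006180.
Darcy flux q = K · i = 0.1080 × 0.006180 = 0.0006674 m/day.
Seepage velocity v = q / n_e = 0.0006674 / 0.06 = 0.01112 m/day.

0.0111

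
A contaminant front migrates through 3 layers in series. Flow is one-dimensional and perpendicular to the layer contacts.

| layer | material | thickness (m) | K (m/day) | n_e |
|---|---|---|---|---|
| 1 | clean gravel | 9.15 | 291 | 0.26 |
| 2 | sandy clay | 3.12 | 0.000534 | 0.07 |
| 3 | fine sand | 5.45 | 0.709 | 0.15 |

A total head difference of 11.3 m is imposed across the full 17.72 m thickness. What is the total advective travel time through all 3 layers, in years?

4.84

With flow normal to the layers, continuity requires the same specific discharge q through every layer.
Σ(b_i/K_i) = 9.15/291 + 3.12/0.000534 + 5.45/0.709 = 5850 d.
q = Δh / Σ(b_i/K_i) = 11.3 / 5850 = 0.001931 m/day.
In each layer the seepage velocity is v_i = q/n_i, so the layer transit time is t_i = b_i·n_i / q:
  layer 1 (clean gravel): t_1 = 9.15 × 0.26 / 0.001931 = 1232 d
  layer 2 (sandy clay): t_2 = 3.12 × 0.07 / 0.001931 = 113.1 d
  layer 3 (fine sand): t_3 = 5.45 × 0.15 / 0.001931 = 423.2 d
Total t = Σ t_i = 1768 days = 4.841 years.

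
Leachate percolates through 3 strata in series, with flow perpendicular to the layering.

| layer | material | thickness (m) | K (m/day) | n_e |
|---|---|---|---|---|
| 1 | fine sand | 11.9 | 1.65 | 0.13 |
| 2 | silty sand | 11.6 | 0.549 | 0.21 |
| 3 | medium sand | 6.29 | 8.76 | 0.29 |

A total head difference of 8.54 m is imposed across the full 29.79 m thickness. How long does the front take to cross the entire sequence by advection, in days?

With flow normal to the layers, continuity requires the same specific discharge q through every layer.
Σ(b_i/K_i) = 11.9/1.65 + 11.6/0.549 + 6.29/8.76 = 29.06 d.
q = Δh / Σ(b_i/K_i) = 8.54 / 29.06 = 0.2939 m/day.
In each layer the seepage velocity is v_i = q/n_i, so the layer transit time is t_i = b_i·n_i / q:
  layer 1 (fine sand): t_1 = 11.9 × 0.13 / 0.2939 = 5.264 d
  layer 2 (silty sand): t_2 = 11.6 × 0.21 / 0.2939 = 8.289 d
  layer 3 (medium sand): t_3 = 6.29 × 0.29 / 0.2939 = 6.207 d
Total t = Σ t_i = 19.76 days.

19.8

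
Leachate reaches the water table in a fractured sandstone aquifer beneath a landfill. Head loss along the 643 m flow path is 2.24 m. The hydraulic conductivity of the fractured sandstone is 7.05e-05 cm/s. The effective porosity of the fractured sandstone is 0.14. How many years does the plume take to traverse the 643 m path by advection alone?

Convert K: 7.05e-05 cm/s × 864 = 0.06091 m/day.
Hydraulic gradient i = Δh / L = 2.24 / 643 = 0.003484.
Darcy flux q = K · i = 0.06091 × 0.003484 = 0.0002122 m/day.
Seepage velocity v = q / n_e = 0.0002122 / 0.14 = 0.001516 m/day.
Travel time t = L / v = 643 / 0.001516 = 4.242e+05 days = 1161 years.

1160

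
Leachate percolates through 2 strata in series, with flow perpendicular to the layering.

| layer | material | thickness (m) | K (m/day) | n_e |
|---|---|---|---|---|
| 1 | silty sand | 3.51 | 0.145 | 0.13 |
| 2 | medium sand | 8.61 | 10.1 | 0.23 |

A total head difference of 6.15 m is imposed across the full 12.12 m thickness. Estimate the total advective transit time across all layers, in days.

With flow normal to the layers, continuity requires the same specific discharge q through every layer.
Σ(b_i/K_i) = 3.51/0.145 + 8.61/10.1 = 25.06 d.
q = Δh / Σ(b_i/K_i) = 6.15 / 25.06 = 0.2454 m/day.
In each layer the seepage velocity is v_i = q/n_i, so the layer transit time is t_i = b_i·n_i / q:
  layer 1 (silty sand): t_1 = 3.51 × 0.13 / 0.2454 = 1.859 d
  layer 2 (medium sand): t_2 = 8.61 × 0.23 / 0.2454 = 8.069 d
Total t = Σ t_i = 9.928 days.

9.93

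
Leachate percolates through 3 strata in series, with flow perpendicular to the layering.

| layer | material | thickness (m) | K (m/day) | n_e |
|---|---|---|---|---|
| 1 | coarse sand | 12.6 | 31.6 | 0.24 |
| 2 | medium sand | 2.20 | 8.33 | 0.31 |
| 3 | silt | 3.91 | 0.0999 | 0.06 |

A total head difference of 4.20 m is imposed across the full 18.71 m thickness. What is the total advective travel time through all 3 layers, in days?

37.3

With flow normal to the layers, continuity requires the same specific discharge q through every layer.
Σ(b_i/K_i) = 12.6/31.6 + 2.20/8.33 + 3.91/0.0999 = 39.80 d.
q = Δh / Σ(b_i/K_i) = 4.20 / 39.80 = 0.1055 m/day.
In each layer the seepage velocity is v_i = q/n_i, so the layer transit time is t_i = b_i·n_i / q:
  layer 1 (coarse sand): t_1 = 12.6 × 0.24 / 0.1055 = 28.66 d
  layer 2 (medium sand): t_2 = 2.20 × 0.31 / 0.1055 = 6.463 d
  layer 3 (silt): t_3 = 3.91 × 0.06 / 0.1055 = 2.223 d
Total t = Σ t_i = 37.34 days.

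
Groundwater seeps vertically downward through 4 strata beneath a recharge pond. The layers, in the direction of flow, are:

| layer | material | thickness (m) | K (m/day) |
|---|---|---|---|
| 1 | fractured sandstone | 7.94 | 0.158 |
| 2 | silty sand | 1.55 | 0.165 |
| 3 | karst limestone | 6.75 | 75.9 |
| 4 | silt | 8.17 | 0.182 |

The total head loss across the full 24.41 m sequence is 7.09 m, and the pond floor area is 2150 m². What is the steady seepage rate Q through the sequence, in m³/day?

Flow is perpendicular to layering, so the layers act in series and the equivalent K is the thickness-weighted harmonic mean.
Total thickness L = 7.94 + 1.55 + 6.75 + 8.17 = 24.41 m.
Σ(b_i/K_i) = 7.94/0.158 + 1.55/0.165 + 6.75/75.9 + 8.17/0.182 = 104.6 d.
K_eq = L / Σ(b_i/K_i) = 24.41 / 104.6 = 0.2333 m/day.
Q = K_eq · A · (Δh/L) = 0.2333 × 2150 × (7.09/24.41) = 145.7 m³/day.

146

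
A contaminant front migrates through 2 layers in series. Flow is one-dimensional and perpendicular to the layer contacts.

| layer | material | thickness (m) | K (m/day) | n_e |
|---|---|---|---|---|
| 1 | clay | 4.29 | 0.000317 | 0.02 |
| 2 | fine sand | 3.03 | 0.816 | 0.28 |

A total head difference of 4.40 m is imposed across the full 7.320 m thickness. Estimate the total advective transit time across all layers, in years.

7.87

With flow normal to the layers, continuity requires the same specific discharge q through every layer.
Σ(b_i/K_i) = 4.29/0.000317 + 3.03/0.816 = 13537 d.
q = Δh / Σ(b_i/K_i) = 4.40 / 13537 = 0.0003250 m/day.
In each layer the seepage velocity is v_i = q/n_i, so the layer transit time is t_i = b_i·n_i / q:
  layer 1 (clay): t_1 = 4.29 × 0.02 / 0.0003250 = 264.0 d
  layer 2 (fine sand): t_2 = 3.03 × 0.28 / 0.0003250 = 2610 d
Total t = Σ t_i = 2874 days = 7.869 years.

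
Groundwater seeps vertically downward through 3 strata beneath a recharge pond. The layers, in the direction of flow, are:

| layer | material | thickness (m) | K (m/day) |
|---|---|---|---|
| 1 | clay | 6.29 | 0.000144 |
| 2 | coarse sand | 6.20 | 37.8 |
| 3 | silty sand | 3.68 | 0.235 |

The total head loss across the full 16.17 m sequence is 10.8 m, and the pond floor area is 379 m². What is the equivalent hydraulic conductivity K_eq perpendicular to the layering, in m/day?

Flow is perpendicular to layering, so the layers act in series and the equivalent K is the thickness-weighted harmonic mean.
Total thickness L = 6.29 + 6.20 + 3.68 = 16.17 m.
Σ(b_i/K_i) = 6.29/0.000144 + 6.20/37.8 + 3.68/0.235 = 43696 d.
K_eq = L / Σ(b_i/K_i) = 16.17 / 43696 = 0.0003701 m/day.

0.000370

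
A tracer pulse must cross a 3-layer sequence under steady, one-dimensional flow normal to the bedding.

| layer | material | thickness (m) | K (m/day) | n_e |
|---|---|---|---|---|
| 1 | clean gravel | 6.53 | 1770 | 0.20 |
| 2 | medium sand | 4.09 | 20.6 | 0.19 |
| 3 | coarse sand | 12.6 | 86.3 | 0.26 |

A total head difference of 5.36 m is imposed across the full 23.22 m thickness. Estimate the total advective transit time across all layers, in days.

0.348

With flow normal to the layers, continuity requires the same specific discharge q through every layer.
Σ(b_i/K_i) = 6.53/1770 + 4.09/20.6 + 12.6/86.3 = 0.3482 d.
q = Δh / Σ(b_i/K_i) = 5.36 / 0.3482 = 15.39 m/day.
In each layer the seepage velocity is v_i = q/n_i, so the layer transit time is t_i = b_i·n_i / q:
  layer 1 (clean gravel): t_1 = 6.53 × 0.20 / 15.39 = 0.08485 d
  layer 2 (medium sand): t_2 = 4.09 × 0.19 / 15.39 = 0.05049 d
  layer 3 (coarse sand): t_3 = 12.6 × 0.26 / 15.39 = 0.2128 d
Total t = Σ t_i = 0.3482 days.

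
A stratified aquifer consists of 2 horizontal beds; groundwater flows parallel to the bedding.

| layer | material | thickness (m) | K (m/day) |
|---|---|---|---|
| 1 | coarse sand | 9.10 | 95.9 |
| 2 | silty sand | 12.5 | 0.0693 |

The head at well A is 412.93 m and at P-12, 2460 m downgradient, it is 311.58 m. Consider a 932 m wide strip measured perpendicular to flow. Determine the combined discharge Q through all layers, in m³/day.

33500

Flow is parallel to layering, so each bed carries its own Darcy discharge and the transmissivities add.
Σ(K_i·b_i) = 95.9×9.10 + 0.0693×12.5 = 873.6 m²/day.
Hydraulic gradient i = (412.93 − 311.58) / 2460 = 101.35 / 2460 = 0.04120.
Q = Σ(K_i·b_i) · W · i = 873.6 × 932 × 0.04120 = 33543 m³/day.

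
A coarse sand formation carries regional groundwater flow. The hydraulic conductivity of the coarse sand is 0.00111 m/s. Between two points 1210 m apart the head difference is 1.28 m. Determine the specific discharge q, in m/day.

0.101

Convert K: 0.00111 m/s × 86400 = 95.90 m/day.
Hydraulic gradient i = Δh / L = 1.28 / 1210 = 0.001058.
Specific discharge q = K · i = 95.90 × 0.001058 = 0.1015 m/day.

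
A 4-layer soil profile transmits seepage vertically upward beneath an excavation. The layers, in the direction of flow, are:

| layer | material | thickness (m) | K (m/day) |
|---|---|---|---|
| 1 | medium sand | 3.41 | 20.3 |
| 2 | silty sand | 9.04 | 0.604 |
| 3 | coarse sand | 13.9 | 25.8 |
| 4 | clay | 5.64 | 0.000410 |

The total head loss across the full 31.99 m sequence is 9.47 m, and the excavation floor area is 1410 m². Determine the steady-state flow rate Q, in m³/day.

Flow is perpendicular to layering, so the layers act in series and the equivalent K is the thickness-weighted harmonic mean.
Total thickness L = 3.41 + 9.04 + 13.9 + 5.64 = 31.99 m.
Σ(b_i/K_i) = 3.41/20.3 + 9.04/0.604 + 13.9/25.8 + 5.64/0.000410 = 13772 d.
K_eq = L / Σ(b_i/K_i) = 31.99 / 13772 = 0.002323 m/day.
Q = K_eq · A · (Δh/L) = 0.002323 × 1410 × (9.47/31.99) = 0.9696 m³/day.

0.970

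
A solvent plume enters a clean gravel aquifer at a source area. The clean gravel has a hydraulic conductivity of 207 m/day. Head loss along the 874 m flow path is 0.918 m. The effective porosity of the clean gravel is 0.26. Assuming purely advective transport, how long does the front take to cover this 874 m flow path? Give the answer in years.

2.86

Hydraulic gradient i = Δh / L = 0.918 / 874 = 0.001050.
Darcy flux q = K · i = 207.0 × 0.001050 = 0.2174 m/day.
Seepage velocity v = q / n_e = 0.2174 / 0.26 = 0.8362 m/day.
Travel time t = L / v = 874 / 0.8362 = 1045 days = 2.861 years.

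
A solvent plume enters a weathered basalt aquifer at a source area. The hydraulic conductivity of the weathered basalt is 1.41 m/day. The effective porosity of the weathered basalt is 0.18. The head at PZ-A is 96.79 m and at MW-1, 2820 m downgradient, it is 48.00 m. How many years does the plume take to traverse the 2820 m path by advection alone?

Hydraulic gradient i = (96.79 − 48.00) / 2820 = 48.79 / 2820 = 0.01730.
Darcy flux q = K · i = 1.410 × 0.01730 = 0.02439 m/day.
Seepage velocity v = q / n_e = 0.02439 / 0.18 = 0.1355 m/day.
Travel time t = L / v = 2820 / 0.1355 = 20808 days = 56.97 years.

57.0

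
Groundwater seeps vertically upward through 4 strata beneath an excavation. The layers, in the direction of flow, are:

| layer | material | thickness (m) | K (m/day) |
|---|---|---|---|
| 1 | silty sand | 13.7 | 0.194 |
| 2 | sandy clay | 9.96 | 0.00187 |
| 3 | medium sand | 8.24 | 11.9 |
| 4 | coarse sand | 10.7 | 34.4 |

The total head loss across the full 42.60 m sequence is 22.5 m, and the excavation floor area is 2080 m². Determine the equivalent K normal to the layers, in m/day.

0.00789

Flow is perpendicular to layering, so the layers act in series and the equivalent K is the thickness-weighted harmonic mean.
Total thickness L = 13.7 + 9.96 + 8.24 + 10.7 = 42.60 m.
Σ(b_i/K_i) = 13.7/0.194 + 9.96/0.00187 + 8.24/11.9 + 10.7/34.4 = 5398 d.
K_eq = L / Σ(b_i/K_i) = 42.60 / 5398 = 0.007892 m/day.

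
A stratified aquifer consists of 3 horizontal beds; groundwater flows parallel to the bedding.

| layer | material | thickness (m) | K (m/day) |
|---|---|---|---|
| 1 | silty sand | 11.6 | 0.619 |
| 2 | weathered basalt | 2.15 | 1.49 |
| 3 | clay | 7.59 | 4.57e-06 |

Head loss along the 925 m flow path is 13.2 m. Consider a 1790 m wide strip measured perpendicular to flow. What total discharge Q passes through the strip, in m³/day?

Flow is parallel to layering, so each bed carries its own Darcy discharge and the transmissivities add.
Σ(K_i·b_i) = 0.619×11.6 + 1.49×2.15 + 4.57e-06×7.59 = 10.38 m²/day.
Hydraulic gradient i = Δh / L = 13.2 / 925 = 0.01427.
Q = Σ(K_i·b_i) · W · i = 10.38 × 1790 × 0.01427 = 265.2 m³/day.

265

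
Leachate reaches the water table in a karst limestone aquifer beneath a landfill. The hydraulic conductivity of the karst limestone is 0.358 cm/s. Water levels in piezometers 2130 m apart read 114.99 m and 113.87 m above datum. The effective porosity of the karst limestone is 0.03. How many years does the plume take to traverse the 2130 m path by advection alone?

1.08

Convert K: 0.358 cm/s × 864 = 309.3 m/day.
Hydraulic gradient i = (114.99 − 113.87) / 2130 = 1.12 / 2130 = 0.0005258.
Darcy flux q = K · i = 309.3 × 0.0005258 = 0.1626 m/day.
Seepage velocity v = q / n_e = 0.1626 / 0.03 = 5.421 m/day.
Travel time t = L / v = 2130 / 5.421 = 392.9 days = 1.076 years.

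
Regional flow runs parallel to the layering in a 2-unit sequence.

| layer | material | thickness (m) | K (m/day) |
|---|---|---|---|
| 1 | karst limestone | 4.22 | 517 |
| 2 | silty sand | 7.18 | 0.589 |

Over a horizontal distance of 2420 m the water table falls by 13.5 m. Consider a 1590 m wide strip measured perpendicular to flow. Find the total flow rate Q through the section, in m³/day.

Flow is parallel to layering, so each bed carries its own Darcy discharge and the transmissivities add.
Σ(K_i·b_i) = 517×4.22 + 0.589×7.18 = 2186 m²/day.
Hydraulic gradient i = Δh / L = 13.5 / 2420 = 0.005579.
Q = Σ(K_i·b_i) · W · i = 2186 × 1590 × 0.005579 = 19389 m³/day.

19400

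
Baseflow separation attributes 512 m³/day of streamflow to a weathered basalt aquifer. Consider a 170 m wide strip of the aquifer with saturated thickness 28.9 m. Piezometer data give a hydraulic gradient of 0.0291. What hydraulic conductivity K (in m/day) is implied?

Cross-sectional area A = 170 × 28.9 = 4913 m².
Hydraulic gradient i = 0.0291.
From Q = K·A·i, K = Q / (A·i) = 512 / (4913 × 0.02910) = 3.581 m/day.

3.58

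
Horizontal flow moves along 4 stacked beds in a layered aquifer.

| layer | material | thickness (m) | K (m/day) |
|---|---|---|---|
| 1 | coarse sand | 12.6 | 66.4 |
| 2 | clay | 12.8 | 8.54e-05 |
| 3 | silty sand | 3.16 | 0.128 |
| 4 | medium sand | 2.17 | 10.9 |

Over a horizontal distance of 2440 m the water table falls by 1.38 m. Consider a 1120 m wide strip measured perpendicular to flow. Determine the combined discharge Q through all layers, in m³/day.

545

Flow is parallel to layering, so each bed carries its own Darcy discharge and the transmissivities add.
Σ(K_i·b_i) = 66.4×12.6 + 8.54e-05×12.8 + 0.128×3.16 + 10.9×2.17 = 860.7 m²/day.
Hydraulic gradient i = Δh / L = 1.38 / 2440 = 0.0005656.
Q = Σ(K_i·b_i) · W · i = 860.7 × 1120 × 0.0005656 = 545.2 m³/day.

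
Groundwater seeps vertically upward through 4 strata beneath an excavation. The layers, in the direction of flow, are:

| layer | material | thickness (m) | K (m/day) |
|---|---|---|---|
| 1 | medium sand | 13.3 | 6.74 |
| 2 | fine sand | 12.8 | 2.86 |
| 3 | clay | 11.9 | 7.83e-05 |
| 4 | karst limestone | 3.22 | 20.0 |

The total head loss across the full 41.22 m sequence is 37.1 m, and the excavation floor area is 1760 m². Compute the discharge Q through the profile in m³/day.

0.430

Flow is perpendicular to layering, so the layers act in series and the equivalent K is the thickness-weighted harmonic mean.
Total thickness L = 13.3 + 12.8 + 11.9 + 3.22 = 41.22 m.
Σ(b_i/K_i) = 13.3/6.74 + 12.8/2.86 + 11.9/7.83e-05 + 3.22/20.0 = 1.520e+05 d.
K_eq = L / Σ(b_i/K_i) = 41.22 / 1.520e+05 = 0.0002712 m/day.
Q = K_eq · A · (Δh/L) = 0.0002712 × 1760 × (37.1/41.22) = 0.4296 m³/day.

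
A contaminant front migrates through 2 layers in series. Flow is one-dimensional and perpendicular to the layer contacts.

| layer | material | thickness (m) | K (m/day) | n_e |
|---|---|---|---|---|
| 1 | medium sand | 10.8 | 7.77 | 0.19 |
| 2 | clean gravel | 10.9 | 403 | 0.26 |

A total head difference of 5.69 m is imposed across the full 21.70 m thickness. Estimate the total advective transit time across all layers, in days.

With flow normal to the layers, continuity requires the same specific discharge q through every layer.
Σ(b_i/K_i) = 10.8/7.77 + 10.9/403 = 1.417 d.
q = Δh / Σ(b_i/K_i) = 5.69 / 1.417 = 4.016 m/day.
In each layer the seepage velocity is v_i = q/n_i, so the layer transit time is t_i = b_i·n_i / q:
  layer 1 (medium sand): t_1 = 10.8 × 0.19 / 4.016 = 0.5110 d
  layer 2 (clean gravel): t_2 = 10.9 × 0.26 / 4.016 = 0.7058 d
Total t = Σ t_i = 1.217 days.

1.22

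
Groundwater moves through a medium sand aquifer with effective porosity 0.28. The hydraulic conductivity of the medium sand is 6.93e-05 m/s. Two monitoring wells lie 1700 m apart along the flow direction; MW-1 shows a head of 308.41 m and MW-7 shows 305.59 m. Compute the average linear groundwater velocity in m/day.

0.0355

Convert K: 6.93e-05 m/s × 86400 = 5.988 m/day.
Hydraulic gradient i = (308.41 − 305.59) / 1700 = 2.82 / 1700 = 0.001659.
Darcy flux q = K · i = 5.988 × 0.001659 = 0.009932 m/day.
Seepage velocity v = q / n_e = 0.009932 / 0.28 = 0.03547 m/day.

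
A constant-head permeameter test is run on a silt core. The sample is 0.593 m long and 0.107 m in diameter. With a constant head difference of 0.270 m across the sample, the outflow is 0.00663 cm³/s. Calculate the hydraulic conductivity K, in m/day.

Cross-sectional area A = π·(d/2)² = π × (0.107/2)² = 0.008992 m².
Convert discharge: 0.00663 cm³/s = 6.630e-09 m³/s.
Darcy's law rearranged: K = Q·L / (A·Δh) = 6.630e-09 × 0.593 / (0.008992 × 0.270) = 1.619e-06 m/s = 0.1399 m/day.

0.140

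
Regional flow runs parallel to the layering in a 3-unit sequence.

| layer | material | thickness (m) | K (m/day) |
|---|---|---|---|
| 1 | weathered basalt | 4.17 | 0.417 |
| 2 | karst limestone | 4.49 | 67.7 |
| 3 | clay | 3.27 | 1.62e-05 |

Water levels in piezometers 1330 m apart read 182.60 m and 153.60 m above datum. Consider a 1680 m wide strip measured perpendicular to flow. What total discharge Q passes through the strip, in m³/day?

Flow is parallel to layering, so each bed carries its own Darcy discharge and the transmissivities add.
Σ(K_i·b_i) = 0.417×4.17 + 67.7×4.49 + 1.62e-05×3.27 = 305.7 m²/day.
Hydraulic gradient i = (182.60 − 153.60) / 1330 = 29 / 1330 = 0.02180.
Q = Σ(K_i·b_i) · W · i = 305.7 × 1680 × 0.02180 = 11199 m³/day.

11200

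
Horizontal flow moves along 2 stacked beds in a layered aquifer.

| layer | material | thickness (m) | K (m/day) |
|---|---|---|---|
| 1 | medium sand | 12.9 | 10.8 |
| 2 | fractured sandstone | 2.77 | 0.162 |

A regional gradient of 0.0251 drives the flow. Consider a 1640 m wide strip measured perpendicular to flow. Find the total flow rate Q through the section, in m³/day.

5750

Flow is parallel to layering, so each bed carries its own Darcy discharge and the transmissivities add.
Σ(K_i·b_i) = 10.8×12.9 + 0.162×2.77 = 139.8 m²/day.
Hydraulic gradient i = 0.0251.
Q = Σ(K_i·b_i) · W · i = 139.8 × 1640 × 0.02510 = 5753 m³/day.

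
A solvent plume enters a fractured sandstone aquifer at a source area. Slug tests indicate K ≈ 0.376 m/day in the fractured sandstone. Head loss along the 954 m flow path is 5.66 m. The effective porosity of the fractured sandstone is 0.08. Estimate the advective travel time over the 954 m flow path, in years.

93.7

Hydraulic gradient i = Δh / L = 5.66 / 954 = 0.005933.
Darcy flux q = K · i = 0.3760 × 0.005933 = 0.002231 m/day.
Seepage velocity v = q / n_e = 0.002231 / 0.08 = 0.02788 m/day.
Travel time t = L / v = 954 / 0.02788 = 34212 days = 93.67 years.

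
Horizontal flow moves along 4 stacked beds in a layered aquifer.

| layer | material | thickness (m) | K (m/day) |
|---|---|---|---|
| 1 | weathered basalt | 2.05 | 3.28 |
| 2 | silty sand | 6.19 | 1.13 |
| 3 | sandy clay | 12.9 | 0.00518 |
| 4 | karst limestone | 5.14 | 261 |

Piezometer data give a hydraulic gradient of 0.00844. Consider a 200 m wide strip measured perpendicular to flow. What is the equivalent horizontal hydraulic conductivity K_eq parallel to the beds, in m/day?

51.6

Flow is parallel to layering, so each bed carries its own Darcy discharge and the transmissivities add.
Σ(K_i·b_i) = 3.28×2.05 + 1.13×6.19 + 0.00518×12.9 + 261×5.14 = 1355 m²/day.
Total thickness b = 26.28 m, so K_eq = Σ(K_i·b_i)/b = 51.57 m/day.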